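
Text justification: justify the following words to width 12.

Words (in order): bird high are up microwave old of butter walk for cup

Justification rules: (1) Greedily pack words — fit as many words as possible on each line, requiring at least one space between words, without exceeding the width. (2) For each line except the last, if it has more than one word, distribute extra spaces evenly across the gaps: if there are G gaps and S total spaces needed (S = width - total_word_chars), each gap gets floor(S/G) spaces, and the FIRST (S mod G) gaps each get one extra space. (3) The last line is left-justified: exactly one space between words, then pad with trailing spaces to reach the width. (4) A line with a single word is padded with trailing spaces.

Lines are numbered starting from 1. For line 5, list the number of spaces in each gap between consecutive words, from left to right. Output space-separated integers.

Line 1: ['bird', 'high'] (min_width=9, slack=3)
Line 2: ['are', 'up'] (min_width=6, slack=6)
Line 3: ['microwave'] (min_width=9, slack=3)
Line 4: ['old', 'of'] (min_width=6, slack=6)
Line 5: ['butter', 'walk'] (min_width=11, slack=1)
Line 6: ['for', 'cup'] (min_width=7, slack=5)

Answer: 2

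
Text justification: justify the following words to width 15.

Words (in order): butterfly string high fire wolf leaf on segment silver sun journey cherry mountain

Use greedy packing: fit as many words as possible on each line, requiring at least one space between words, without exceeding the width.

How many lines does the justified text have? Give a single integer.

Line 1: ['butterfly'] (min_width=9, slack=6)
Line 2: ['string', 'high'] (min_width=11, slack=4)
Line 3: ['fire', 'wolf', 'leaf'] (min_width=14, slack=1)
Line 4: ['on', 'segment'] (min_width=10, slack=5)
Line 5: ['silver', 'sun'] (min_width=10, slack=5)
Line 6: ['journey', 'cherry'] (min_width=14, slack=1)
Line 7: ['mountain'] (min_width=8, slack=7)
Total lines: 7

Answer: 7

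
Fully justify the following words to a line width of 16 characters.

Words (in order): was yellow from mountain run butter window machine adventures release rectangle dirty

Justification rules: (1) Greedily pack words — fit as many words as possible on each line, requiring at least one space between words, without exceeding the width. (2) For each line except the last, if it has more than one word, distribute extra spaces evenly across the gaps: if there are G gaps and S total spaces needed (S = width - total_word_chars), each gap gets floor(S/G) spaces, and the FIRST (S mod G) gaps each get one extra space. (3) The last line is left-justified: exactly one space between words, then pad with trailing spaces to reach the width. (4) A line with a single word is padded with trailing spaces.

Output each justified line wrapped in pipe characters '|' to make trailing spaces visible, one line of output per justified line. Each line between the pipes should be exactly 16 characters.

Answer: |was  yellow from|
|mountain     run|
|butter    window|
|machine         |
|adventures      |
|release         |
|rectangle dirty |

Derivation:
Line 1: ['was', 'yellow', 'from'] (min_width=15, slack=1)
Line 2: ['mountain', 'run'] (min_width=12, slack=4)
Line 3: ['butter', 'window'] (min_width=13, slack=3)
Line 4: ['machine'] (min_width=7, slack=9)
Line 5: ['adventures'] (min_width=10, slack=6)
Line 6: ['release'] (min_width=7, slack=9)
Line 7: ['rectangle', 'dirty'] (min_width=15, slack=1)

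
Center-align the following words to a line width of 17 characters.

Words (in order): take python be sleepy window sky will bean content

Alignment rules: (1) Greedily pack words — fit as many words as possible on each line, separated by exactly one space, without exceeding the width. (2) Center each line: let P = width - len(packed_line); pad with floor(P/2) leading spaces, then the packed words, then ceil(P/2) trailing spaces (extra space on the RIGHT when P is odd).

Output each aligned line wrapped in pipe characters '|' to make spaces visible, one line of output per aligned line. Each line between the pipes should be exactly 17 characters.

Line 1: ['take', 'python', 'be'] (min_width=14, slack=3)
Line 2: ['sleepy', 'window', 'sky'] (min_width=17, slack=0)
Line 3: ['will', 'bean', 'content'] (min_width=17, slack=0)

Answer: | take python be  |
|sleepy window sky|
|will bean content|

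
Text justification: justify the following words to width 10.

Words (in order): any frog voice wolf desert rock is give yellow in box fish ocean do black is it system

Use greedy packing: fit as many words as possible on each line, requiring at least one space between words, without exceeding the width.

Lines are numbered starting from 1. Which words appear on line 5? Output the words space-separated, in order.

Answer: give

Derivation:
Line 1: ['any', 'frog'] (min_width=8, slack=2)
Line 2: ['voice', 'wolf'] (min_width=10, slack=0)
Line 3: ['desert'] (min_width=6, slack=4)
Line 4: ['rock', 'is'] (min_width=7, slack=3)
Line 5: ['give'] (min_width=4, slack=6)
Line 6: ['yellow', 'in'] (min_width=9, slack=1)
Line 7: ['box', 'fish'] (min_width=8, slack=2)
Line 8: ['ocean', 'do'] (min_width=8, slack=2)
Line 9: ['black', 'is'] (min_width=8, slack=2)
Line 10: ['it', 'system'] (min_width=9, slack=1)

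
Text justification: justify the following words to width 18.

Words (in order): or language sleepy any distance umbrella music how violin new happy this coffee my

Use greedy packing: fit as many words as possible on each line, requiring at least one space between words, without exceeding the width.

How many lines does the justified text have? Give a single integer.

Answer: 5

Derivation:
Line 1: ['or', 'language', 'sleepy'] (min_width=18, slack=0)
Line 2: ['any', 'distance'] (min_width=12, slack=6)
Line 3: ['umbrella', 'music', 'how'] (min_width=18, slack=0)
Line 4: ['violin', 'new', 'happy'] (min_width=16, slack=2)
Line 5: ['this', 'coffee', 'my'] (min_width=14, slack=4)
Total lines: 5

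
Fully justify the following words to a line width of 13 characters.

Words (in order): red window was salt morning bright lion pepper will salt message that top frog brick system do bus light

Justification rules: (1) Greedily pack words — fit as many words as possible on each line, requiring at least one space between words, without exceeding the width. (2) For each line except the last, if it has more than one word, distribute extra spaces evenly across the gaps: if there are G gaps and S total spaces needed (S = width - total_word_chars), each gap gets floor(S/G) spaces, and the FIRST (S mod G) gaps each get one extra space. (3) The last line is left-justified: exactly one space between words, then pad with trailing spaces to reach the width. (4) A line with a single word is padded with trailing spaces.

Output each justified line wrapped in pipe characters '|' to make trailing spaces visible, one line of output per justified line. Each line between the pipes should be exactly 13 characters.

Answer: |red    window|
|was      salt|
|morning      |
|bright   lion|
|pepper   will|
|salt  message|
|that top frog|
|brick  system|
|do bus light |

Derivation:
Line 1: ['red', 'window'] (min_width=10, slack=3)
Line 2: ['was', 'salt'] (min_width=8, slack=5)
Line 3: ['morning'] (min_width=7, slack=6)
Line 4: ['bright', 'lion'] (min_width=11, slack=2)
Line 5: ['pepper', 'will'] (min_width=11, slack=2)
Line 6: ['salt', 'message'] (min_width=12, slack=1)
Line 7: ['that', 'top', 'frog'] (min_width=13, slack=0)
Line 8: ['brick', 'system'] (min_width=12, slack=1)
Line 9: ['do', 'bus', 'light'] (min_width=12, slack=1)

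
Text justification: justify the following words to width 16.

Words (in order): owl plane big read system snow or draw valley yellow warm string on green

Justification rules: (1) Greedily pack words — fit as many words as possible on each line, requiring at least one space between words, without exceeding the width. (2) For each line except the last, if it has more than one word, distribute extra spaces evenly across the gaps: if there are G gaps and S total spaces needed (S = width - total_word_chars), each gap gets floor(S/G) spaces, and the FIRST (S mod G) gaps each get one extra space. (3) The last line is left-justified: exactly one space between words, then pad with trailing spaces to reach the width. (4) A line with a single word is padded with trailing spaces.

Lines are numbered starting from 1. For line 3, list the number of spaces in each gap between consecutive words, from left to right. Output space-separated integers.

Answer: 2 2

Derivation:
Line 1: ['owl', 'plane', 'big'] (min_width=13, slack=3)
Line 2: ['read', 'system', 'snow'] (min_width=16, slack=0)
Line 3: ['or', 'draw', 'valley'] (min_width=14, slack=2)
Line 4: ['yellow', 'warm'] (min_width=11, slack=5)
Line 5: ['string', 'on', 'green'] (min_width=15, slack=1)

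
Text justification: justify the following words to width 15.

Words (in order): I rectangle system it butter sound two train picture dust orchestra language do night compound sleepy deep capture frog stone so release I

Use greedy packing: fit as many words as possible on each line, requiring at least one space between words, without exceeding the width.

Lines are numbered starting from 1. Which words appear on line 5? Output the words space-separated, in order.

Answer: picture dust

Derivation:
Line 1: ['I', 'rectangle'] (min_width=11, slack=4)
Line 2: ['system', 'it'] (min_width=9, slack=6)
Line 3: ['butter', 'sound'] (min_width=12, slack=3)
Line 4: ['two', 'train'] (min_width=9, slack=6)
Line 5: ['picture', 'dust'] (min_width=12, slack=3)
Line 6: ['orchestra'] (min_width=9, slack=6)
Line 7: ['language', 'do'] (min_width=11, slack=4)
Line 8: ['night', 'compound'] (min_width=14, slack=1)
Line 9: ['sleepy', 'deep'] (min_width=11, slack=4)
Line 10: ['capture', 'frog'] (min_width=12, slack=3)
Line 11: ['stone', 'so'] (min_width=8, slack=7)
Line 12: ['release', 'I'] (min_width=9, slack=6)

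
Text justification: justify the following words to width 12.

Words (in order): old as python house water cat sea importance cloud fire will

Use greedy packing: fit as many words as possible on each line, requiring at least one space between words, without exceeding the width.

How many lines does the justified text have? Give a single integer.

Line 1: ['old', 'as'] (min_width=6, slack=6)
Line 2: ['python', 'house'] (min_width=12, slack=0)
Line 3: ['water', 'cat'] (min_width=9, slack=3)
Line 4: ['sea'] (min_width=3, slack=9)
Line 5: ['importance'] (min_width=10, slack=2)
Line 6: ['cloud', 'fire'] (min_width=10, slack=2)
Line 7: ['will'] (min_width=4, slack=8)
Total lines: 7

Answer: 7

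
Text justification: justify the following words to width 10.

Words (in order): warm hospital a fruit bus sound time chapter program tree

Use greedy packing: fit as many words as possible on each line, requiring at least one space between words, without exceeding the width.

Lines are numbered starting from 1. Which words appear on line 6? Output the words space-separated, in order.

Answer: program

Derivation:
Line 1: ['warm'] (min_width=4, slack=6)
Line 2: ['hospital', 'a'] (min_width=10, slack=0)
Line 3: ['fruit', 'bus'] (min_width=9, slack=1)
Line 4: ['sound', 'time'] (min_width=10, slack=0)
Line 5: ['chapter'] (min_width=7, slack=3)
Line 6: ['program'] (min_width=7, slack=3)
Line 7: ['tree'] (min_width=4, slack=6)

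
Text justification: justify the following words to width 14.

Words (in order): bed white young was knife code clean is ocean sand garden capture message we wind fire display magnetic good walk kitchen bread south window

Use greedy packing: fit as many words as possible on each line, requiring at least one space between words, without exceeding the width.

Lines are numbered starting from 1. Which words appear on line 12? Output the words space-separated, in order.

Line 1: ['bed', 'white'] (min_width=9, slack=5)
Line 2: ['young', 'was'] (min_width=9, slack=5)
Line 3: ['knife', 'code'] (min_width=10, slack=4)
Line 4: ['clean', 'is', 'ocean'] (min_width=14, slack=0)
Line 5: ['sand', 'garden'] (min_width=11, slack=3)
Line 6: ['capture'] (min_width=7, slack=7)
Line 7: ['message', 'we'] (min_width=10, slack=4)
Line 8: ['wind', 'fire'] (min_width=9, slack=5)
Line 9: ['display'] (min_width=7, slack=7)
Line 10: ['magnetic', 'good'] (min_width=13, slack=1)
Line 11: ['walk', 'kitchen'] (min_width=12, slack=2)
Line 12: ['bread', 'south'] (min_width=11, slack=3)
Line 13: ['window'] (min_width=6, slack=8)

Answer: bread south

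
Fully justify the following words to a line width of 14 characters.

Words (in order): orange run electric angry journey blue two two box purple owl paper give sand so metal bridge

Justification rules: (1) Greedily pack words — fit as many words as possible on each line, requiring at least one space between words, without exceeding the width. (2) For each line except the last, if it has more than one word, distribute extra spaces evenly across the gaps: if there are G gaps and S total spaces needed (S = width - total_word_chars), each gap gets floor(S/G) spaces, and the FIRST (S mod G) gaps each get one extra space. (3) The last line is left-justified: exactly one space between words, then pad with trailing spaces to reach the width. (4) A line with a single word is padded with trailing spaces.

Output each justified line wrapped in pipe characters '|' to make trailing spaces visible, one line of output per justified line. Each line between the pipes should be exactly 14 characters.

Line 1: ['orange', 'run'] (min_width=10, slack=4)
Line 2: ['electric', 'angry'] (min_width=14, slack=0)
Line 3: ['journey', 'blue'] (min_width=12, slack=2)
Line 4: ['two', 'two', 'box'] (min_width=11, slack=3)
Line 5: ['purple', 'owl'] (min_width=10, slack=4)
Line 6: ['paper', 'give'] (min_width=10, slack=4)
Line 7: ['sand', 'so', 'metal'] (min_width=13, slack=1)
Line 8: ['bridge'] (min_width=6, slack=8)

Answer: |orange     run|
|electric angry|
|journey   blue|
|two   two  box|
|purple     owl|
|paper     give|
|sand  so metal|
|bridge        |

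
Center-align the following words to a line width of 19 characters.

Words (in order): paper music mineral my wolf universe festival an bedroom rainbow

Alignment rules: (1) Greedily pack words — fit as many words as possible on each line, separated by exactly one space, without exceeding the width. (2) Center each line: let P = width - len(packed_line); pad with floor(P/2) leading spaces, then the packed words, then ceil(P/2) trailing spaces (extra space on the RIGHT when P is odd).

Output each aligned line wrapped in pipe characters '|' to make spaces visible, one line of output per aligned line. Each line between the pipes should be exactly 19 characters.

Line 1: ['paper', 'music', 'mineral'] (min_width=19, slack=0)
Line 2: ['my', 'wolf', 'universe'] (min_width=16, slack=3)
Line 3: ['festival', 'an', 'bedroom'] (min_width=19, slack=0)
Line 4: ['rainbow'] (min_width=7, slack=12)

Answer: |paper music mineral|
| my wolf universe  |
|festival an bedroom|
|      rainbow      |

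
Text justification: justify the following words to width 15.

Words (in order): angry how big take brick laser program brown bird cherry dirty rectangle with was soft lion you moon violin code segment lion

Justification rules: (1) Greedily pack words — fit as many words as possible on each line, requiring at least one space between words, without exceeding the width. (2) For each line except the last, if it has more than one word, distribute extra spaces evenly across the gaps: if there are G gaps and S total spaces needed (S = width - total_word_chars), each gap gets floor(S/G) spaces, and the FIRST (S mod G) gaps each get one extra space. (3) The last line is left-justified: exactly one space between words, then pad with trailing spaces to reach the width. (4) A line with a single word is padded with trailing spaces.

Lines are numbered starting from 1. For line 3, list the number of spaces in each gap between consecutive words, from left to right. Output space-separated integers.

Answer: 3

Derivation:
Line 1: ['angry', 'how', 'big'] (min_width=13, slack=2)
Line 2: ['take', 'brick'] (min_width=10, slack=5)
Line 3: ['laser', 'program'] (min_width=13, slack=2)
Line 4: ['brown', 'bird'] (min_width=10, slack=5)
Line 5: ['cherry', 'dirty'] (min_width=12, slack=3)
Line 6: ['rectangle', 'with'] (min_width=14, slack=1)
Line 7: ['was', 'soft', 'lion'] (min_width=13, slack=2)
Line 8: ['you', 'moon', 'violin'] (min_width=15, slack=0)
Line 9: ['code', 'segment'] (min_width=12, slack=3)
Line 10: ['lion'] (min_width=4, slack=11)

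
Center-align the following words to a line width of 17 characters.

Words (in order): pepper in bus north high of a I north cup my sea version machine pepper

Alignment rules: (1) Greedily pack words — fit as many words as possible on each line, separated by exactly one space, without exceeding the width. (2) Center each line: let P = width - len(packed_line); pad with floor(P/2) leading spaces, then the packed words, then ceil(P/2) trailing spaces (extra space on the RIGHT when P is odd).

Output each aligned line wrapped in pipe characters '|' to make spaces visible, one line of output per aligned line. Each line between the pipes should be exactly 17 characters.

Answer: |  pepper in bus  |
|north high of a I|
|north cup my sea |
| version machine |
|     pepper      |

Derivation:
Line 1: ['pepper', 'in', 'bus'] (min_width=13, slack=4)
Line 2: ['north', 'high', 'of', 'a', 'I'] (min_width=17, slack=0)
Line 3: ['north', 'cup', 'my', 'sea'] (min_width=16, slack=1)
Line 4: ['version', 'machine'] (min_width=15, slack=2)
Line 5: ['pepper'] (min_width=6, slack=11)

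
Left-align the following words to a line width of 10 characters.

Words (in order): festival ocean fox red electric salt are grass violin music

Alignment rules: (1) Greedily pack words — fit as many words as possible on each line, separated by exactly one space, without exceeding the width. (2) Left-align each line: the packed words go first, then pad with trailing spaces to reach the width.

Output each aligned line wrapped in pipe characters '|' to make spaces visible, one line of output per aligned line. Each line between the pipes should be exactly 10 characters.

Line 1: ['festival'] (min_width=8, slack=2)
Line 2: ['ocean', 'fox'] (min_width=9, slack=1)
Line 3: ['red'] (min_width=3, slack=7)
Line 4: ['electric'] (min_width=8, slack=2)
Line 5: ['salt', 'are'] (min_width=8, slack=2)
Line 6: ['grass'] (min_width=5, slack=5)
Line 7: ['violin'] (min_width=6, slack=4)
Line 8: ['music'] (min_width=5, slack=5)

Answer: |festival  |
|ocean fox |
|red       |
|electric  |
|salt are  |
|grass     |
|violin    |
|music     |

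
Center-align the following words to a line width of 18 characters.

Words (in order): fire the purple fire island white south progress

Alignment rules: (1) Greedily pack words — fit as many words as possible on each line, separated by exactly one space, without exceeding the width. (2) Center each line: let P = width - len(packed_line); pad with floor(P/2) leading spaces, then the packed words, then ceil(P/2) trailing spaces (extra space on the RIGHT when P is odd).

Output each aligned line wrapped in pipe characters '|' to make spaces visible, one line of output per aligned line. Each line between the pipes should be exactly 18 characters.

Line 1: ['fire', 'the', 'purple'] (min_width=15, slack=3)
Line 2: ['fire', 'island', 'white'] (min_width=17, slack=1)
Line 3: ['south', 'progress'] (min_width=14, slack=4)

Answer: | fire the purple  |
|fire island white |
|  south progress  |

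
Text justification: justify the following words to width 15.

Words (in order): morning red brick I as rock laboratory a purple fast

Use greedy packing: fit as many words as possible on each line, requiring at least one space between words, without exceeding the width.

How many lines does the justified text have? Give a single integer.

Answer: 4

Derivation:
Line 1: ['morning', 'red'] (min_width=11, slack=4)
Line 2: ['brick', 'I', 'as', 'rock'] (min_width=15, slack=0)
Line 3: ['laboratory', 'a'] (min_width=12, slack=3)
Line 4: ['purple', 'fast'] (min_width=11, slack=4)
Total lines: 4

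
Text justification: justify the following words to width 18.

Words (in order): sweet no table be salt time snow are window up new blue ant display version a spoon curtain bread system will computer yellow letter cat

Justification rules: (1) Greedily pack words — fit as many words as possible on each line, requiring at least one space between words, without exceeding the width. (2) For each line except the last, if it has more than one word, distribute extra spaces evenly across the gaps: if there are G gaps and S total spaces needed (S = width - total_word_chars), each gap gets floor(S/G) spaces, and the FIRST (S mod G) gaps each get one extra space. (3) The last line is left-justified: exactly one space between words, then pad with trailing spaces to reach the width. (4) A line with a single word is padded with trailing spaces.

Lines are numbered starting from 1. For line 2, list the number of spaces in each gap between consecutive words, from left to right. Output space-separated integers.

Line 1: ['sweet', 'no', 'table', 'be'] (min_width=17, slack=1)
Line 2: ['salt', 'time', 'snow', 'are'] (min_width=18, slack=0)
Line 3: ['window', 'up', 'new', 'blue'] (min_width=18, slack=0)
Line 4: ['ant', 'display'] (min_width=11, slack=7)
Line 5: ['version', 'a', 'spoon'] (min_width=15, slack=3)
Line 6: ['curtain', 'bread'] (min_width=13, slack=5)
Line 7: ['system', 'will'] (min_width=11, slack=7)
Line 8: ['computer', 'yellow'] (min_width=15, slack=3)
Line 9: ['letter', 'cat'] (min_width=10, slack=8)

Answer: 1 1 1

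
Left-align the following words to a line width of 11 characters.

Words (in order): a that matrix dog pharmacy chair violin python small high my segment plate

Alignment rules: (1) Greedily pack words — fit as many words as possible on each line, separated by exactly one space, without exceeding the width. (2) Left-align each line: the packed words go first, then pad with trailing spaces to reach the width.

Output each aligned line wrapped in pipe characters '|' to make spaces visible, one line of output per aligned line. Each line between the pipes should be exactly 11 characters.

Line 1: ['a', 'that'] (min_width=6, slack=5)
Line 2: ['matrix', 'dog'] (min_width=10, slack=1)
Line 3: ['pharmacy'] (min_width=8, slack=3)
Line 4: ['chair'] (min_width=5, slack=6)
Line 5: ['violin'] (min_width=6, slack=5)
Line 6: ['python'] (min_width=6, slack=5)
Line 7: ['small', 'high'] (min_width=10, slack=1)
Line 8: ['my', 'segment'] (min_width=10, slack=1)
Line 9: ['plate'] (min_width=5, slack=6)

Answer: |a that     |
|matrix dog |
|pharmacy   |
|chair      |
|violin     |
|python     |
|small high |
|my segment |
|plate      |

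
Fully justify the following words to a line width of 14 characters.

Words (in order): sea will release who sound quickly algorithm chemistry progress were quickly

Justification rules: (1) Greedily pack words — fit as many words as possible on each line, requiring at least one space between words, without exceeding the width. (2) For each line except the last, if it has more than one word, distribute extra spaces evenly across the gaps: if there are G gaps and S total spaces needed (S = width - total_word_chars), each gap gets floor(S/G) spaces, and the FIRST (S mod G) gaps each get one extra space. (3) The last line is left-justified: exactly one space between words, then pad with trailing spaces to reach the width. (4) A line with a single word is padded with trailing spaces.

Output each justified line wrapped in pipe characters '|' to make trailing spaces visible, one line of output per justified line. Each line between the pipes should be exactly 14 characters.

Answer: |sea       will|
|release    who|
|sound  quickly|
|algorithm     |
|chemistry     |
|progress  were|
|quickly       |

Derivation:
Line 1: ['sea', 'will'] (min_width=8, slack=6)
Line 2: ['release', 'who'] (min_width=11, slack=3)
Line 3: ['sound', 'quickly'] (min_width=13, slack=1)
Line 4: ['algorithm'] (min_width=9, slack=5)
Line 5: ['chemistry'] (min_width=9, slack=5)
Line 6: ['progress', 'were'] (min_width=13, slack=1)
Line 7: ['quickly'] (min_width=7, slack=7)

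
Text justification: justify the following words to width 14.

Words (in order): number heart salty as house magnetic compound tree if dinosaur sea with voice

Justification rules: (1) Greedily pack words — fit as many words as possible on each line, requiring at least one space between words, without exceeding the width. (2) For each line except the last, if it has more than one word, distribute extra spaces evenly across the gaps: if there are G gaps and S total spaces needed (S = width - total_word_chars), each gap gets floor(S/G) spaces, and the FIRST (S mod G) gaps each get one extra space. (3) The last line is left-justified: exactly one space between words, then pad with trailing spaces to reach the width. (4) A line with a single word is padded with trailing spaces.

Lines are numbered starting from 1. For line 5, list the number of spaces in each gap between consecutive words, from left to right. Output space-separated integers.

Line 1: ['number', 'heart'] (min_width=12, slack=2)
Line 2: ['salty', 'as', 'house'] (min_width=14, slack=0)
Line 3: ['magnetic'] (min_width=8, slack=6)
Line 4: ['compound', 'tree'] (min_width=13, slack=1)
Line 5: ['if', 'dinosaur'] (min_width=11, slack=3)
Line 6: ['sea', 'with', 'voice'] (min_width=14, slack=0)

Answer: 4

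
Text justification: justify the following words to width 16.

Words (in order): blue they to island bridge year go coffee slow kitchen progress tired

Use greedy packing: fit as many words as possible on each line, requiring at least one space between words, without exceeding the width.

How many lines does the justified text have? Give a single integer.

Answer: 5

Derivation:
Line 1: ['blue', 'they', 'to'] (min_width=12, slack=4)
Line 2: ['island', 'bridge'] (min_width=13, slack=3)
Line 3: ['year', 'go', 'coffee'] (min_width=14, slack=2)
Line 4: ['slow', 'kitchen'] (min_width=12, slack=4)
Line 5: ['progress', 'tired'] (min_width=14, slack=2)
Total lines: 5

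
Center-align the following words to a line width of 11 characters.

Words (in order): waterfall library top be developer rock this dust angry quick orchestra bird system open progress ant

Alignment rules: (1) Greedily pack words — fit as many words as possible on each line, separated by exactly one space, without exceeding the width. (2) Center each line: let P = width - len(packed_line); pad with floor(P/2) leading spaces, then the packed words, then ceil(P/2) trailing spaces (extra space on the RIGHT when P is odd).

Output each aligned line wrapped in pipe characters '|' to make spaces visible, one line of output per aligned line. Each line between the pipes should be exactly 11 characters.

Answer: | waterfall |
|library top|
|    be     |
| developer |
| rock this |
|dust angry |
|   quick   |
| orchestra |
|bird system|
|   open    |
| progress  |
|    ant    |

Derivation:
Line 1: ['waterfall'] (min_width=9, slack=2)
Line 2: ['library', 'top'] (min_width=11, slack=0)
Line 3: ['be'] (min_width=2, slack=9)
Line 4: ['developer'] (min_width=9, slack=2)
Line 5: ['rock', 'this'] (min_width=9, slack=2)
Line 6: ['dust', 'angry'] (min_width=10, slack=1)
Line 7: ['quick'] (min_width=5, slack=6)
Line 8: ['orchestra'] (min_width=9, slack=2)
Line 9: ['bird', 'system'] (min_width=11, slack=0)
Line 10: ['open'] (min_width=4, slack=7)
Line 11: ['progress'] (min_width=8, slack=3)
Line 12: ['ant'] (min_width=3, slack=8)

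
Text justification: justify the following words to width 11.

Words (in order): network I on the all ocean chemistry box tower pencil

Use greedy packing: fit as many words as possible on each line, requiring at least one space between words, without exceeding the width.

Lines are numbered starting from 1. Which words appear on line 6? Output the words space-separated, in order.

Line 1: ['network', 'I'] (min_width=9, slack=2)
Line 2: ['on', 'the', 'all'] (min_width=10, slack=1)
Line 3: ['ocean'] (min_width=5, slack=6)
Line 4: ['chemistry'] (min_width=9, slack=2)
Line 5: ['box', 'tower'] (min_width=9, slack=2)
Line 6: ['pencil'] (min_width=6, slack=5)

Answer: pencil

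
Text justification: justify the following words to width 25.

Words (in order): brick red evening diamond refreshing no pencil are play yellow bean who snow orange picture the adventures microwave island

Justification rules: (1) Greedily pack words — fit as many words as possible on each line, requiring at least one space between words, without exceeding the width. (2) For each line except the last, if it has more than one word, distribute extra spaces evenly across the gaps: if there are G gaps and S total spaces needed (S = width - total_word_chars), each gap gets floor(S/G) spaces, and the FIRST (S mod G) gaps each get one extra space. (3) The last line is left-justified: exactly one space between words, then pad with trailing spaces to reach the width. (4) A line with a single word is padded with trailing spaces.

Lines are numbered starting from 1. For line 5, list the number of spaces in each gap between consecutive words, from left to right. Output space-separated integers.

Answer: 6

Derivation:
Line 1: ['brick', 'red', 'evening', 'diamond'] (min_width=25, slack=0)
Line 2: ['refreshing', 'no', 'pencil', 'are'] (min_width=24, slack=1)
Line 3: ['play', 'yellow', 'bean', 'who', 'snow'] (min_width=25, slack=0)
Line 4: ['orange', 'picture', 'the'] (min_width=18, slack=7)
Line 5: ['adventures', 'microwave'] (min_width=20, slack=5)
Line 6: ['island'] (min_width=6, slack=19)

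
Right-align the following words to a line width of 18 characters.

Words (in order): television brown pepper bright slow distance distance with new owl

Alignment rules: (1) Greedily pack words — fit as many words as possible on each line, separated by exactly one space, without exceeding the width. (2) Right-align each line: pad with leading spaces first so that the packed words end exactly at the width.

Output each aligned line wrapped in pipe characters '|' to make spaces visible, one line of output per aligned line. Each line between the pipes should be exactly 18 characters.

Answer: |  television brown|
|pepper bright slow|
| distance distance|
|      with new owl|

Derivation:
Line 1: ['television', 'brown'] (min_width=16, slack=2)
Line 2: ['pepper', 'bright', 'slow'] (min_width=18, slack=0)
Line 3: ['distance', 'distance'] (min_width=17, slack=1)
Line 4: ['with', 'new', 'owl'] (min_width=12, slack=6)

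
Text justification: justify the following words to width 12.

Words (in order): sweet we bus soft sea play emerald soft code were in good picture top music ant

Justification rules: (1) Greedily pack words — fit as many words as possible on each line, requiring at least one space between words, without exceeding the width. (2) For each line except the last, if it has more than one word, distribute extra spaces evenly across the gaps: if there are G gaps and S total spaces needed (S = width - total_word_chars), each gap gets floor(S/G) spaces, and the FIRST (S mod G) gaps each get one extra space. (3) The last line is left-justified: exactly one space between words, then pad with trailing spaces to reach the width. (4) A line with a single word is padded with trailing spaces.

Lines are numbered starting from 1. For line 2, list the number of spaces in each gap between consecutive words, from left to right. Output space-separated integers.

Line 1: ['sweet', 'we', 'bus'] (min_width=12, slack=0)
Line 2: ['soft', 'sea'] (min_width=8, slack=4)
Line 3: ['play', 'emerald'] (min_width=12, slack=0)
Line 4: ['soft', 'code'] (min_width=9, slack=3)
Line 5: ['were', 'in', 'good'] (min_width=12, slack=0)
Line 6: ['picture', 'top'] (min_width=11, slack=1)
Line 7: ['music', 'ant'] (min_width=9, slack=3)

Answer: 5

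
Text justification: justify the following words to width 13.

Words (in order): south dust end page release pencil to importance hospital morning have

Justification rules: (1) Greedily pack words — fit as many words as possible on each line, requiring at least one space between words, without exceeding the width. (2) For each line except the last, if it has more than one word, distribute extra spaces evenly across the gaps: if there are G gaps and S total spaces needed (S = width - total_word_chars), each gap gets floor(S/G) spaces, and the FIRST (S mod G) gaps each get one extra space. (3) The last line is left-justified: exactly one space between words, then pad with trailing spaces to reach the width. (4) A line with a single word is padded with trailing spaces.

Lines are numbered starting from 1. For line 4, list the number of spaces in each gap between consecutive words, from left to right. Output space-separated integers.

Line 1: ['south', 'dust'] (min_width=10, slack=3)
Line 2: ['end', 'page'] (min_width=8, slack=5)
Line 3: ['release'] (min_width=7, slack=6)
Line 4: ['pencil', 'to'] (min_width=9, slack=4)
Line 5: ['importance'] (min_width=10, slack=3)
Line 6: ['hospital'] (min_width=8, slack=5)
Line 7: ['morning', 'have'] (min_width=12, slack=1)

Answer: 5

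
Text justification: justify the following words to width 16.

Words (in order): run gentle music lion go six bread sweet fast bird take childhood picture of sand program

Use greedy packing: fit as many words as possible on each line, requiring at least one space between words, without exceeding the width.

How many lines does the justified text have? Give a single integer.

Answer: 7

Derivation:
Line 1: ['run', 'gentle', 'music'] (min_width=16, slack=0)
Line 2: ['lion', 'go', 'six'] (min_width=11, slack=5)
Line 3: ['bread', 'sweet', 'fast'] (min_width=16, slack=0)
Line 4: ['bird', 'take'] (min_width=9, slack=7)
Line 5: ['childhood'] (min_width=9, slack=7)
Line 6: ['picture', 'of', 'sand'] (min_width=15, slack=1)
Line 7: ['program'] (min_width=7, slack=9)
Total lines: 7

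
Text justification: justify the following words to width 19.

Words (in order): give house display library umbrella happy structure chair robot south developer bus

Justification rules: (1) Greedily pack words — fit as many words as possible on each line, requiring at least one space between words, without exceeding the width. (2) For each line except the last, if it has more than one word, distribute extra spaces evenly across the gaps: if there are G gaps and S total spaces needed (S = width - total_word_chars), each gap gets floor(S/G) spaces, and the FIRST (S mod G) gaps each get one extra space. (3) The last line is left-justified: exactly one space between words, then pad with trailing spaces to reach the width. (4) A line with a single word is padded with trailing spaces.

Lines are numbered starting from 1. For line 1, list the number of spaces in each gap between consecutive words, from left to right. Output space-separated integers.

Answer: 2 1

Derivation:
Line 1: ['give', 'house', 'display'] (min_width=18, slack=1)
Line 2: ['library', 'umbrella'] (min_width=16, slack=3)
Line 3: ['happy', 'structure'] (min_width=15, slack=4)
Line 4: ['chair', 'robot', 'south'] (min_width=17, slack=2)
Line 5: ['developer', 'bus'] (min_width=13, slack=6)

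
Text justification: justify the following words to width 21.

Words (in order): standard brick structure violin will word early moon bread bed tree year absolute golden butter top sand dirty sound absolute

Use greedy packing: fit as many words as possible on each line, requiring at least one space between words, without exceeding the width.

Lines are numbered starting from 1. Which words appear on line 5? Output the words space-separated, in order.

Answer: absolute golden

Derivation:
Line 1: ['standard', 'brick'] (min_width=14, slack=7)
Line 2: ['structure', 'violin', 'will'] (min_width=21, slack=0)
Line 3: ['word', 'early', 'moon', 'bread'] (min_width=21, slack=0)
Line 4: ['bed', 'tree', 'year'] (min_width=13, slack=8)
Line 5: ['absolute', 'golden'] (min_width=15, slack=6)
Line 6: ['butter', 'top', 'sand', 'dirty'] (min_width=21, slack=0)
Line 7: ['sound', 'absolute'] (min_width=14, slack=7)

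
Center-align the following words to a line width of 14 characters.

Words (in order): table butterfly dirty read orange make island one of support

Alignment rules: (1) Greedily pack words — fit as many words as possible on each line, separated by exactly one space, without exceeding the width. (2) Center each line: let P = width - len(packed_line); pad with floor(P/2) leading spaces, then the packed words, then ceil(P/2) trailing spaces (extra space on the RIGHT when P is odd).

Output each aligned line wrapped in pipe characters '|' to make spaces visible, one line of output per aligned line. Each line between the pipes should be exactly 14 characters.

Line 1: ['table'] (min_width=5, slack=9)
Line 2: ['butterfly'] (min_width=9, slack=5)
Line 3: ['dirty', 'read'] (min_width=10, slack=4)
Line 4: ['orange', 'make'] (min_width=11, slack=3)
Line 5: ['island', 'one', 'of'] (min_width=13, slack=1)
Line 6: ['support'] (min_width=7, slack=7)

Answer: |    table     |
|  butterfly   |
|  dirty read  |
| orange make  |
|island one of |
|   support    |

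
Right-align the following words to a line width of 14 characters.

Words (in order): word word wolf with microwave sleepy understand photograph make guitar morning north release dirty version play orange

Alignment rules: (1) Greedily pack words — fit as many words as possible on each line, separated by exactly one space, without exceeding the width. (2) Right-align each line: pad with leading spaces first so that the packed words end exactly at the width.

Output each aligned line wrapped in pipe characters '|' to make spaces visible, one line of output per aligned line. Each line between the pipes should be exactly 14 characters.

Line 1: ['word', 'word', 'wolf'] (min_width=14, slack=0)
Line 2: ['with', 'microwave'] (min_width=14, slack=0)
Line 3: ['sleepy'] (min_width=6, slack=8)
Line 4: ['understand'] (min_width=10, slack=4)
Line 5: ['photograph'] (min_width=10, slack=4)
Line 6: ['make', 'guitar'] (min_width=11, slack=3)
Line 7: ['morning', 'north'] (min_width=13, slack=1)
Line 8: ['release', 'dirty'] (min_width=13, slack=1)
Line 9: ['version', 'play'] (min_width=12, slack=2)
Line 10: ['orange'] (min_width=6, slack=8)

Answer: |word word wolf|
|with microwave|
|        sleepy|
|    understand|
|    photograph|
|   make guitar|
| morning north|
| release dirty|
|  version play|
|        orange|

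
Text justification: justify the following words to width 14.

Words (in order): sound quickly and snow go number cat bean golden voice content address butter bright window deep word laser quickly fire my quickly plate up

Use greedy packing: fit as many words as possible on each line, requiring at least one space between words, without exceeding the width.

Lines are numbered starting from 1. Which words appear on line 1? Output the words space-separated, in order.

Line 1: ['sound', 'quickly'] (min_width=13, slack=1)
Line 2: ['and', 'snow', 'go'] (min_width=11, slack=3)
Line 3: ['number', 'cat'] (min_width=10, slack=4)
Line 4: ['bean', 'golden'] (min_width=11, slack=3)
Line 5: ['voice', 'content'] (min_width=13, slack=1)
Line 6: ['address', 'butter'] (min_width=14, slack=0)
Line 7: ['bright', 'window'] (min_width=13, slack=1)
Line 8: ['deep', 'word'] (min_width=9, slack=5)
Line 9: ['laser', 'quickly'] (min_width=13, slack=1)
Line 10: ['fire', 'my'] (min_width=7, slack=7)
Line 11: ['quickly', 'plate'] (min_width=13, slack=1)
Line 12: ['up'] (min_width=2, slack=12)

Answer: sound quickly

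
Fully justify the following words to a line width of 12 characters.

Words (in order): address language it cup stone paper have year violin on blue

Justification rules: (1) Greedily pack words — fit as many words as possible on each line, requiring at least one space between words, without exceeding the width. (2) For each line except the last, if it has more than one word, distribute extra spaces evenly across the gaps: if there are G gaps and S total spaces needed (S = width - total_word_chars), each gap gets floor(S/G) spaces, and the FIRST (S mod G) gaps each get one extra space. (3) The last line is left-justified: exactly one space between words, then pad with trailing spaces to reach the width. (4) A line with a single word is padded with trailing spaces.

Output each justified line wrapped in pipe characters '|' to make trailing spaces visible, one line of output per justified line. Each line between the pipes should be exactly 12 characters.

Line 1: ['address'] (min_width=7, slack=5)
Line 2: ['language', 'it'] (min_width=11, slack=1)
Line 3: ['cup', 'stone'] (min_width=9, slack=3)
Line 4: ['paper', 'have'] (min_width=10, slack=2)
Line 5: ['year', 'violin'] (min_width=11, slack=1)
Line 6: ['on', 'blue'] (min_width=7, slack=5)

Answer: |address     |
|language  it|
|cup    stone|
|paper   have|
|year  violin|
|on blue     |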